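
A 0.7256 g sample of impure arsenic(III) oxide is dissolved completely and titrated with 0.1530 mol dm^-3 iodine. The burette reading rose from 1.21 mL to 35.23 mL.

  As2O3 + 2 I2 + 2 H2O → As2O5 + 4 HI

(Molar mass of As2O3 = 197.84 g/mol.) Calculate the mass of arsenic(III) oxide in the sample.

n(I2) = 0.03402 L × 0.1530 mol/L = 5.205 × 10^-3 mol
From the 1:2 ratio, n(As2O3) = 1/2 × 5.205 × 10^-3 = 2.603 × 10^-3 mol
mass of As2O3 = 2.603 × 10^-3 × 197.84 g/mol = 0.5149 g

0.5149 g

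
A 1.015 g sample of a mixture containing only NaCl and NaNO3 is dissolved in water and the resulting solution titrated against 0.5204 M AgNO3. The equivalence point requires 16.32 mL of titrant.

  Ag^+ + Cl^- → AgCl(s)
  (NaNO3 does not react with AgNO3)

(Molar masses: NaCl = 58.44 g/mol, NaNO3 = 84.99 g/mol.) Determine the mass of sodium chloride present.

n(AgNO3) = 0.01632 × 0.5204 = 8.493 × 10^-3 mol
Let x = n(NaCl), y = n(NaNO3).
Titrant: 1x = 8.493 × 10^-3;  mass: 58.44x + 84.99y = 1.015
Solving, x = 8.493 × 10^-3 mol, y = 6.103 × 10^-3 mol
mass of NaCl = 8.493 × 10^-3 × 58.44 = 0.4963 g

0.4963 g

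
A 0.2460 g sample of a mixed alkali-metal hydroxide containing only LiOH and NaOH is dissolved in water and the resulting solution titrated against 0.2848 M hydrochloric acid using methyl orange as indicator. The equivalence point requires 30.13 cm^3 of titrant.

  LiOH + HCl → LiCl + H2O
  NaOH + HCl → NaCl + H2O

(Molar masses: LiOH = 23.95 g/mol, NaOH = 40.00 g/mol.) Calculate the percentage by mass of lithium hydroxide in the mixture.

n(HCl) = 0.03013 × 0.2848 = 8.581 × 10^-3 mol
Let x = n(LiOH), y = n(NaOH).
Titrant: 1x + 1y = 8.581 × 10^-3;  mass: 23.95x + 40.00y = 0.2460
Solving, x = 6.059 × 10^-3 mol, y = 2.522 × 10^-3 mol
mass of LiOH = 6.059 × 10^-3 × 23.95 = 0.1451 g
% LiOH = 0.1451 / 0.2460 × 100 = 58.99 %

58.99 %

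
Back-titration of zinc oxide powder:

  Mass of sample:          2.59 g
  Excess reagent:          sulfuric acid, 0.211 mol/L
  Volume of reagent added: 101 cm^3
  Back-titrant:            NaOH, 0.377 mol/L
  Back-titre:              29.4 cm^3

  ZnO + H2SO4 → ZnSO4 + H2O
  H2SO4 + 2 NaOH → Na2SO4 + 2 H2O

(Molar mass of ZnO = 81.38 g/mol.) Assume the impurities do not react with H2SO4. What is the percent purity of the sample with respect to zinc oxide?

49.5 %

n(H2SO4) added = 0.101 × 0.211 = 0.0213 mol
n(NaOH) used in back-titration = 0.0294 × 0.377 = 0.0111 mol
From the 1:2 ratio, n(H2SO4) left over = 1/2 × 0.0111 = 5.54 × 10^-3 mol
n(H2SO4) consumed by analyte = 0.0213 − 5.54 × 10^-3 = 0.0158 mol
n(ZnO) = 0.0158 mol (1:1 ratio)
mass of ZnO = 0.0158 × 81.38 = 1.28 g
% ZnO = 1.28 / 2.59 × 100 = 49.5 %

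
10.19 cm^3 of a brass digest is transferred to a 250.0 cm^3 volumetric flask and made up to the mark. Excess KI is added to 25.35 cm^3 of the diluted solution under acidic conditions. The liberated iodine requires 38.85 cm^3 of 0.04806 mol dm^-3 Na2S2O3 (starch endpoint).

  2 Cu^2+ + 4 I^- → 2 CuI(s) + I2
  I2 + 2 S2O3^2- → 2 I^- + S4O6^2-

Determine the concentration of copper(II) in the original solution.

1.807 mol/L

n(S2O3^2-) = 0.03885 × 0.04806 = 1.867 × 10^-3 mol
n(I2) = n(S2O3^2-)/2 = 9.336 × 10^-4 mol
From the 2:1 ratio, n(Cu2+) in the aliquot = 2/1 × 9.336 × 10^-4 = 1.867 × 10^-3 mol
[Cu2+]_dilute = 1.867 × 10^-3 / 0.02535 = 0.07365 mol/L
[Cu2+]_original = 0.07365 × 250.0/10.19 = 1.807 mol/L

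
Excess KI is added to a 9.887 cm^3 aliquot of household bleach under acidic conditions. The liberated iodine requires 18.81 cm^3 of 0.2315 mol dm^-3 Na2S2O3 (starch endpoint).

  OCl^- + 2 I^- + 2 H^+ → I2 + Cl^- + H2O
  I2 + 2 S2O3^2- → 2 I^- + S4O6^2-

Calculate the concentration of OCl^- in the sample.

0.2202 mol/L

n(S2O3^2-) = 0.01881 × 0.2315 = 4.355 × 10^-3 mol
n(I2) = n(S2O3^2-)/2 = 2.177 × 10^-3 mol
n(OCl^-) in the aliquot = 2.177 × 10^-3 mol (1:1 ratio)
[OCl^-] = 2.177 × 10^-3 / 0.009887 = 0.2202 mol/L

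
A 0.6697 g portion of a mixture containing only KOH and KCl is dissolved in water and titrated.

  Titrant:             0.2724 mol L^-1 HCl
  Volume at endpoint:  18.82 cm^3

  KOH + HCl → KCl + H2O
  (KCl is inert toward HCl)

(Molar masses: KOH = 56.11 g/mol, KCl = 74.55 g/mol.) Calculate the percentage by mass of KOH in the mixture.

42.95 %

n(HCl) = 0.01882 × 0.2724 = 5.127 × 10^-3 mol
Let x = n(KOH), y = n(KCl).
Titrant: 1x = 5.127 × 10^-3;  mass: 56.11x + 74.55y = 0.6697
Solving, x = 5.127 × 10^-3 mol, y = 5.125 × 10^-3 mol
mass of KOH = 5.127 × 10^-3 × 56.11 = 0.2877 g
% KOH = 0.2877 / 0.6697 × 100 = 42.95 %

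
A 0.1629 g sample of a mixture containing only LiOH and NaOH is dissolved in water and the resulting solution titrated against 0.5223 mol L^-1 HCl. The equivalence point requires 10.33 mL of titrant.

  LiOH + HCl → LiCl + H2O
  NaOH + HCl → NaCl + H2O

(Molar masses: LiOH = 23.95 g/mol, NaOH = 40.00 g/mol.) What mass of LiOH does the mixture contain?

0.07896 g

n(HCl) = 0.01033 × 0.5223 = 5.395 × 10^-3 mol
Let x = n(LiOH), y = n(NaOH).
Titrant: 1x + 1y = 5.395 × 10^-3;  mass: 23.95x + 40.00y = 0.1629
Solving, x = 3.297 × 10^-3 mol, y = 2.099 × 10^-3 mol
mass of LiOH = 3.297 × 10^-3 × 23.95 = 0.07896 g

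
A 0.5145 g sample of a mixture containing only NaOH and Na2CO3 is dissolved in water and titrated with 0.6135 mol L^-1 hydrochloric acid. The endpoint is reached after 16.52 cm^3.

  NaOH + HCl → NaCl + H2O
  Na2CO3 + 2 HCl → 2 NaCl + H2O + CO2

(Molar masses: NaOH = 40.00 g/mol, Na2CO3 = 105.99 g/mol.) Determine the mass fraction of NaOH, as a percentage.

13.52 %

n(HCl) = 0.01652 × 0.6135 = 0.01014 mol
Let x = n(NaOH), y = n(Na2CO3).
Titrant: 1x + 2y = 0.01014;  mass: 40.00x + 105.99y = 0.5145
Solving, x = 1.740 × 10^-3 mol, y = 4.198 × 10^-3 mol
mass of NaOH = 1.740 × 10^-3 × 40.00 = 0.06958 g
% NaOH = 0.06958 / 0.5145 × 100 = 13.52 %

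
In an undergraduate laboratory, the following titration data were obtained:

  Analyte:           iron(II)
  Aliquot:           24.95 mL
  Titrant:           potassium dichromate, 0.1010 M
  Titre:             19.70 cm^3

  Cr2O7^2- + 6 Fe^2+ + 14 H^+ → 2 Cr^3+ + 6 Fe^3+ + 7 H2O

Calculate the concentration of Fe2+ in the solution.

n(K2Cr2O7) = 0.01970 L × 0.1010 mol/L = 1.990 × 10^-3 mol
From the 6:1 mole ratio, n(Fe2+) = 6/1 × 1.990 × 10^-3 = 0.01194 mol
[Fe2+] = 0.01194 mol / 0.02495 L = 0.4785 mol/L

0.4785 M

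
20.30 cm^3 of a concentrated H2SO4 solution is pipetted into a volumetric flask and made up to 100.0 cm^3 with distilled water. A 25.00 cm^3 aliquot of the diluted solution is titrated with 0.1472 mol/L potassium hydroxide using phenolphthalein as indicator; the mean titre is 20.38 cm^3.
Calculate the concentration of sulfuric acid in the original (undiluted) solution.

H2SO4 + 2 KOH → K2SO4 + 2 H2O
n(KOH) = 0.02038 × 0.1472 = 3.000 × 10^-3 mol
From the 1:2 ratio, n(H2SO4) in the aliquot = 1/2 × 3.000 × 10^-3 = 1.500 × 10^-3 mol
[H2SO4]_dilute = 1.500 × 10^-3 / 0.02500 = 0.06000 mol/L
Dilution factor = 100.0 / 20.30 = 4.926
[H2SO4]_stock = 0.06000 × 4.926 = 0.2956 mol/L

0.2956 mol/L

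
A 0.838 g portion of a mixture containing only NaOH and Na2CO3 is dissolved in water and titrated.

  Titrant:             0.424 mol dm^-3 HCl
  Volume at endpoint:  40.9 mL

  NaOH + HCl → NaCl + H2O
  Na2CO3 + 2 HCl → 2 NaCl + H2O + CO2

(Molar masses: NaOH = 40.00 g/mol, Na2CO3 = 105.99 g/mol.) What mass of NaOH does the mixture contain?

0.249 g

n(HCl) = 0.0409 × 0.424 = 0.0173 mol
Let x = n(NaOH), y = n(Na2CO3).
Titrant: 1x + 2y = 0.0173;  mass: 40.00x + 105.99y = 0.838
Solving, x = 6.23 × 10^-3 mol, y = 5.55 × 10^-3 mol
mass of NaOH = 6.23 × 10^-3 × 40.00 = 0.249 g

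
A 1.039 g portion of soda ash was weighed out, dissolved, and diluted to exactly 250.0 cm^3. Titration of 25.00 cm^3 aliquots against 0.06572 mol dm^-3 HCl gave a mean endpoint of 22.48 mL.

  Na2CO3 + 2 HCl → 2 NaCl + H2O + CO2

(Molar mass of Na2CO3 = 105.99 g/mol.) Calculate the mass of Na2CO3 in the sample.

n(HCl) per titration = 0.02248 × 0.06572 = 1.477 × 10^-3 mol
From the 1:2 ratio, n(Na2CO3) in each aliquot = 1/2 × 1.477 × 10^-3 = 7.387 × 10^-4 mol
n(Na2CO3) in the whole flask = 7.387 × 10^-4 × 250.0/25.00 = 7.387 × 10^-3 mol
mass of Na2CO3 = 7.387 × 10^-3 × 105.99 = 0.7829 g

0.7829 g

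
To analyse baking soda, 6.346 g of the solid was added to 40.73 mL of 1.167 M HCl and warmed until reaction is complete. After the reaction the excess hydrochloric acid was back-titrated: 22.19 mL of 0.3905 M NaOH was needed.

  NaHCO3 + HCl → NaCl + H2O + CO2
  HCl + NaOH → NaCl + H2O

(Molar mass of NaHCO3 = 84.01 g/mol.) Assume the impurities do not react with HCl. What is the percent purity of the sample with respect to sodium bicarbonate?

51.45 %

n(HCl) added = 0.04073 × 1.167 = 0.04753 mol
n(NaOH) used in back-titration = 0.02219 × 0.3905 = 8.665 × 10^-3 mol
n(HCl) left over = 8.665 × 10^-3 mol (1:1 ratio)
n(HCl) consumed by analyte = 0.04753 − 8.665 × 10^-3 = 0.03887 mol
n(NaHCO3) = 0.03887 mol (1:1 ratio)
mass of NaHCO3 = 0.03887 × 84.01 = 3.265 g
% NaHCO3 = 3.265 / 6.346 × 100 = 51.45 %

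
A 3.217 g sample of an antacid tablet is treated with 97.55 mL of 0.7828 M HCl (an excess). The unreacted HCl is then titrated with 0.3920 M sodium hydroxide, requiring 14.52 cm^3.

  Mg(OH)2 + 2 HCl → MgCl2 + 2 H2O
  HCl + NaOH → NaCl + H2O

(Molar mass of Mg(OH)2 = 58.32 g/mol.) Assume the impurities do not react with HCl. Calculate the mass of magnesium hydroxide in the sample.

n(HCl) added = 0.09755 × 0.7828 = 0.07636 mol
n(NaOH) used in back-titration = 0.01452 × 0.3920 = 5.692 × 10^-3 mol
n(HCl) left over = 5.692 × 10^-3 mol (1:1 ratio)
n(HCl) consumed by analyte = 0.07636 − 5.692 × 10^-3 = 0.07067 mol
From the 1:2 ratio, n(Mg(OH)2) = 1/2 × 0.07067 = 0.03534 mol
mass of Mg(OH)2 = 0.03534 × 58.32 = 2.061 g

2.061 g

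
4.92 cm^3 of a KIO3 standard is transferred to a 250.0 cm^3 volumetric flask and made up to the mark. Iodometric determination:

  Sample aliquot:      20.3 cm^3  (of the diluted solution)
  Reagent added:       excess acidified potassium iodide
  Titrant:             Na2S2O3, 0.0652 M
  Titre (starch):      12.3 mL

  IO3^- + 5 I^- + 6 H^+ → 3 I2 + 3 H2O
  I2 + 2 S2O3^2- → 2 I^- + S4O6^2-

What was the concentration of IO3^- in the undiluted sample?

0.335 M

n(S2O3^2-) = 0.0123 × 0.0652 = 8.02 × 10^-4 mol
n(I2) = n(S2O3^2-)/2 = 4.01 × 10^-4 mol
From the 1:3 ratio, n(IO3^-) in the aliquot = 1/3 × 4.01 × 10^-4 = 1.34 × 10^-4 mol
[IO3^-]_dilute = 1.34 × 10^-4 / 0.0203 = 0.00658 mol/L
[IO3^-]_original = 0.00658 × 250.0/4.92 = 0.335 mol/L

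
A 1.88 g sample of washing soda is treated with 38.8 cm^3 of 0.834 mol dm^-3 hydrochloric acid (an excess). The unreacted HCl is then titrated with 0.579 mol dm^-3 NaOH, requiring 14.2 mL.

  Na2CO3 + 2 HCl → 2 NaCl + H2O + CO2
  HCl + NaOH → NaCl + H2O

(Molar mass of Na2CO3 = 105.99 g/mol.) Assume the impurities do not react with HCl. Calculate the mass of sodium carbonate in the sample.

n(HCl) added = 0.0388 × 0.834 = 0.0324 mol
n(NaOH) used in back-titration = 0.0142 × 0.579 = 8.22 × 10^-3 mol
n(HCl) left over = 8.22 × 10^-3 mol (1:1 ratio)
n(HCl) consumed by analyte = 0.0324 − 8.22 × 10^-3 = 0.0241 mol
From the 1:2 ratio, n(Na2CO3) = 1/2 × 0.0241 = 0.0121 mol
mass of Na2CO3 = 0.0121 × 105.99 = 1.28 g

1.28 g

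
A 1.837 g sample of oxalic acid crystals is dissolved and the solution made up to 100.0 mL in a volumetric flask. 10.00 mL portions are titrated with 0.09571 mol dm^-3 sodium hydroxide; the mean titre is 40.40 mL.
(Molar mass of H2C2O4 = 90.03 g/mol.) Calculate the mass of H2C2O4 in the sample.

1.741 g

H2C2O4 + 2 NaOH → Na2C2O4 + 2 H2O
n(NaOH) per titration = 0.04040 × 0.09571 = 3.867 × 10^-3 mol
From the 1:2 ratio, n(H2C2O4) in each aliquot = 1/2 × 3.867 × 10^-3 = 1.933 × 10^-3 mol
n(H2C2O4) in the whole flask = 1.933 × 10^-3 × 100.0/10.00 = 0.01933 mol
mass of H2C2O4 = 0.01933 × 90.03 = 1.741 g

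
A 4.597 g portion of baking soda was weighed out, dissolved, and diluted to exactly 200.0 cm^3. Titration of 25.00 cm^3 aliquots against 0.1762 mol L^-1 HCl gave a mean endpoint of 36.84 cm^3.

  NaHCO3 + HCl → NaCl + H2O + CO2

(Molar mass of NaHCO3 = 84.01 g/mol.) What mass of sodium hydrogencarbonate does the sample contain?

4.363 g

n(HCl) per titration = 0.03684 × 0.1762 = 6.491 × 10^-3 mol
n(NaHCO3) in each aliquot = 6.491 × 10^-3 mol (1:1 ratio)
n(NaHCO3) in the whole flask = 6.491 × 10^-3 × 200.0/25.00 = 0.05193 mol
mass of NaHCO3 = 0.05193 × 84.01 = 4.363 g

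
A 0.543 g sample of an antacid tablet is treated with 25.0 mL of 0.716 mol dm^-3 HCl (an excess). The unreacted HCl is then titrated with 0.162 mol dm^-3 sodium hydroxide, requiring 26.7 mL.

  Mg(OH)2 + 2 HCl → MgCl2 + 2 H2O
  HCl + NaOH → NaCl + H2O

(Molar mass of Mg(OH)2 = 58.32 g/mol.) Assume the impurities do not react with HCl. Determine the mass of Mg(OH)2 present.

n(HCl) added = 0.0250 × 0.716 = 0.0179 mol
n(NaOH) used in back-titration = 0.0267 × 0.162 = 4.33 × 10^-3 mol
n(HCl) left over = 4.33 × 10^-3 mol (1:1 ratio)
n(HCl) consumed by analyte = 0.0179 − 4.33 × 10^-3 = 0.0136 mol
From the 1:2 ratio, n(Mg(OH)2) = 1/2 × 0.0136 = 6.79 × 10^-3 mol
mass of Mg(OH)2 = 6.79 × 10^-3 × 58.32 = 0.396 g

0.396 g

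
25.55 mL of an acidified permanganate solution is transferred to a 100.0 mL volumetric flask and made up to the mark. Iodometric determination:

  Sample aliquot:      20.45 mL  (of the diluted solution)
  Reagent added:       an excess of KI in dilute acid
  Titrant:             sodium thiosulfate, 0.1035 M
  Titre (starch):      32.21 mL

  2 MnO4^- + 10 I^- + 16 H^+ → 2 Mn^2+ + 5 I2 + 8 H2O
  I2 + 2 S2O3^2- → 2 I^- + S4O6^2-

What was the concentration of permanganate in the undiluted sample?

n(S2O3^2-) = 0.03221 × 0.1035 = 3.334 × 10^-3 mol
n(I2) = n(S2O3^2-)/2 = 1.667 × 10^-3 mol
From the 2:5 ratio, n(MnO4^-) in the aliquot = 2/5 × 1.667 × 10^-3 = 6.667 × 10^-4 mol
[MnO4^-]_dilute = 6.667 × 10^-4 / 0.02045 = 0.03260 mol/L
[MnO4^-]_original = 0.03260 × 100.0/25.55 = 0.1276 mol/L

0.1276 M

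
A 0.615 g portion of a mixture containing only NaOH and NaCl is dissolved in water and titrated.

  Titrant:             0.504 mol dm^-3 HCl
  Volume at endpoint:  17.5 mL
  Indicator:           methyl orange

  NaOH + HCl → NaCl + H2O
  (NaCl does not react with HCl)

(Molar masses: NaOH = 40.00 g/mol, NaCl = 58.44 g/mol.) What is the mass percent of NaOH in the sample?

n(HCl) = 0.0175 × 0.504 = 8.82 × 10^-3 mol
Let x = n(NaOH), y = n(NaCl).
Titrant: 1x = 8.82 × 10^-3;  mass: 40.00x + 58.44y = 0.615
Solving, x = 8.82 × 10^-3 mol, y = 4.49 × 10^-3 mol
mass of NaOH = 8.82 × 10^-3 × 40.00 = 0.353 g
% NaOH = 0.353 / 0.615 × 100 = 57.4 %

57.4 %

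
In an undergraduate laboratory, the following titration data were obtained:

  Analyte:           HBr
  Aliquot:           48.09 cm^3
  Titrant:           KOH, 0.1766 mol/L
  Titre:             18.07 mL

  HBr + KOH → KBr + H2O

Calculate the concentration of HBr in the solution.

n(KOH) = 0.01807 L × 0.1766 mol/L = 3.191 × 10^-3 mol
n(HBr) = 3.191 × 10^-3 mol (1:1 mole ratio)
[HBr] = 3.191 × 10^-3 mol / 0.04809 L = 0.06636 mol/L

0.06636 mol/L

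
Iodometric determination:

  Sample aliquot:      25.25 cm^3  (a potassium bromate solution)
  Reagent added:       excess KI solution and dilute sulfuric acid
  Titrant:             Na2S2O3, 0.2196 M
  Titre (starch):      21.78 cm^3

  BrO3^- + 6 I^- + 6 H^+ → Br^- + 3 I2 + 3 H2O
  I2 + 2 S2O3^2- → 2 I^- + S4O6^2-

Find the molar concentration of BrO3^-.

0.03157 M

n(S2O3^2-) = 0.02178 × 0.2196 = 4.783 × 10^-3 mol
n(I2) = n(S2O3^2-)/2 = 2.391 × 10^-3 mol
From the 1:3 ratio, n(BrO3^-) in the aliquot = 1/3 × 2.391 × 10^-3 = 7.971 × 10^-4 mol
[BrO3^-] = 7.971 × 10^-4 / 0.02525 = 0.03157 mol/L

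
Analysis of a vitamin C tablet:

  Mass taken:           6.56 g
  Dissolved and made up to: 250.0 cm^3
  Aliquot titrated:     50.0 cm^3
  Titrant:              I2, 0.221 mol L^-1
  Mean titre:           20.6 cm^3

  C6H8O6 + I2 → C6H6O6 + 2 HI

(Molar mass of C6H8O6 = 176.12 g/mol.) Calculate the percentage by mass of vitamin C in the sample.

61.1 %

n(I2) per titration = 0.0206 × 0.221 = 4.55 × 10^-3 mol
n(C6H8O6) in each aliquot = 4.55 × 10^-3 mol (1:1 ratio)
n(C6H8O6) in the whole flask = 4.55 × 10^-3 × 250.0/50.0 = 0.0228 mol
mass of C6H8O6 = 0.0228 × 176.12 = 4.01 g
% C6H8O6 = 4.01 / 6.56 × 100 = 61.1 %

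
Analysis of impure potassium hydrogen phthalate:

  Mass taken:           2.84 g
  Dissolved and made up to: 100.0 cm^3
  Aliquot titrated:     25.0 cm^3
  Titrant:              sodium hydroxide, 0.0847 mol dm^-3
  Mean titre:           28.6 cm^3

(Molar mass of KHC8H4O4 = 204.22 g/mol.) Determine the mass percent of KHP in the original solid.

KHC8H4O4 + NaOH → KNaC8H4O4 + H2O
n(NaOH) per titration = 0.0286 × 0.0847 = 2.42 × 10^-3 mol
n(KHC8H4O4) in each aliquot = 2.42 × 10^-3 mol (1:1 ratio)
n(KHC8H4O4) in the whole flask = 2.42 × 10^-3 × 100.0/25.0 = 9.69 × 10^-3 mol
mass of KHC8H4O4 = 9.69 × 10^-3 × 204.22 = 1.98 g
% KHC8H4O4 = 1.98 / 2.84 × 100 = 69.7 %

69.7 %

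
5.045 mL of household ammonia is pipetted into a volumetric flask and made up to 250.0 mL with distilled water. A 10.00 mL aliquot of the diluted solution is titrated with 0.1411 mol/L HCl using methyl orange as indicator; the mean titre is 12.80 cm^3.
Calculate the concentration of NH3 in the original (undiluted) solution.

NH3 + HCl → NH4Cl
n(HCl) = 0.01280 × 0.1411 = 1.806 × 10^-3 mol
n(NH3) in the aliquot = 1.806 × 10^-3 mol (1:1 ratio)
[NH3]_dilute = 1.806 × 10^-3 / 0.01000 = 0.1806 mol/L
Dilution factor = 250.0 / 5.045 = 49.55
[NH3]_stock = 0.1806 × 49.55 = 8.950 mol/L

8.950 mol/L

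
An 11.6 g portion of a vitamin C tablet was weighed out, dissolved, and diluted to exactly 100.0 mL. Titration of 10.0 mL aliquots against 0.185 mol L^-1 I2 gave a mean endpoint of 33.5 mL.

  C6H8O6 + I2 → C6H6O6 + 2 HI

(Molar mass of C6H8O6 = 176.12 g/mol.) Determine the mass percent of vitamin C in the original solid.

n(I2) per titration = 0.0335 × 0.185 = 6.20 × 10^-3 mol
n(C6H8O6) in each aliquot = 6.20 × 10^-3 mol (1:1 ratio)
n(C6H8O6) in the whole flask = 6.20 × 10^-3 × 100.0/10.0 = 0.0620 mol
mass of C6H8O6 = 0.0620 × 176.12 = 10.9 g
% C6H8O6 = 10.9 / 11.6 × 100 = 94.1 %

94.1 %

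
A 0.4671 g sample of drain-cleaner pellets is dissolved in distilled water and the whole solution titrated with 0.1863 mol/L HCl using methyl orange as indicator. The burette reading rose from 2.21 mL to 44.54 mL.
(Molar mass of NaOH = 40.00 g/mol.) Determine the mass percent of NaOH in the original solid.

NaOH + HCl → NaCl + H2O
n(HCl) = 0.04233 L × 0.1863 mol/L = 7.886 × 10^-3 mol
n(NaOH) = 7.886 × 10^-3 mol (1:1 ratio)
mass of NaOH = 7.886 × 10^-3 × 40.00 g/mol = 0.3154 g
% NaOH = 0.3154 / 0.4671 × 100 = 67.53 %

67.53 %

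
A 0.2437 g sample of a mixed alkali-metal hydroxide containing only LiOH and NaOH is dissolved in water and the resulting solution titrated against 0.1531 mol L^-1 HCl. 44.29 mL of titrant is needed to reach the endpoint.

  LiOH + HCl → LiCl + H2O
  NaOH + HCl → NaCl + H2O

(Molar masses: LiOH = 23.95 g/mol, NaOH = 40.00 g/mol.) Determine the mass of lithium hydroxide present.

0.04108 g

n(HCl) = 0.04429 × 0.1531 = 6.781 × 10^-3 mol
Let x = n(LiOH), y = n(NaOH).
Titrant: 1x + 1y = 6.781 × 10^-3;  mass: 23.95x + 40.00y = 0.2437
Solving, x = 1.715 × 10^-3 mol, y = 5.065 × 10^-3 mol
mass of LiOH = 1.715 × 10^-3 × 23.95 = 0.04108 g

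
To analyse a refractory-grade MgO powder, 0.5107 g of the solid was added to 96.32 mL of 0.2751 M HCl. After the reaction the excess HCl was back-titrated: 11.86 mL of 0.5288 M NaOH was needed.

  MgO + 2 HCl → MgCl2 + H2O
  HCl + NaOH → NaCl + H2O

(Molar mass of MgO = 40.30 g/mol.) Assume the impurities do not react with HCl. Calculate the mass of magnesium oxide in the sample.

n(HCl) added = 0.09632 × 0.2751 = 0.02650 mol
n(NaOH) used in back-titration = 0.01186 × 0.5288 = 6.272 × 10^-3 mol
n(HCl) left over = 6.272 × 10^-3 mol (1:1 ratio)
n(HCl) consumed by analyte = 0.02650 − 6.272 × 10^-3 = 0.02023 mol
From the 1:2 ratio, n(MgO) = 1/2 × 0.02023 = 0.01011 mol
mass of MgO = 0.01011 × 40.30 = 0.4076 g

0.4076 g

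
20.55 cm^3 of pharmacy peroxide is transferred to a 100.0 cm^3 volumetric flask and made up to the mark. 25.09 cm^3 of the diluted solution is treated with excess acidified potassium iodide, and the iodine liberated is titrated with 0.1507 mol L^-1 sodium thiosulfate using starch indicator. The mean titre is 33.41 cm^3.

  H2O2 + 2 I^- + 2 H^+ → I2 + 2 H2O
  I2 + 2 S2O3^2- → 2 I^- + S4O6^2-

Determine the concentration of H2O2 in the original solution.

0.4883 mol/L

n(S2O3^2-) = 0.03341 × 0.1507 = 5.035 × 10^-3 mol
n(I2) = n(S2O3^2-)/2 = 2.517 × 10^-3 mol
n(H2O2) in the aliquot = 2.517 × 10^-3 mol (1:1 ratio)
[H2O2]_dilute = 2.517 × 10^-3 / 0.02509 = 0.1003 mol/L
[H2O2]_original = 0.1003 × 100.0/20.55 = 0.4883 mol/L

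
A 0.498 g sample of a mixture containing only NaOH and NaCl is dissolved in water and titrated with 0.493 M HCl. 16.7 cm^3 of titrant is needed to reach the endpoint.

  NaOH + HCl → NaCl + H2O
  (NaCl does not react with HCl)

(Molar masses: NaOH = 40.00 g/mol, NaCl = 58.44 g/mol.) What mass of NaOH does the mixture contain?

0.329 g

n(HCl) = 0.0167 × 0.493 = 8.23 × 10^-3 mol
Let x = n(NaOH), y = n(NaCl).
Titrant: 1x = 8.23 × 10^-3;  mass: 40.00x + 58.44y = 0.498
Solving, x = 8.23 × 10^-3 mol, y = 2.89 × 10^-3 mol
mass of NaOH = 8.23 × 10^-3 × 40.00 = 0.329 g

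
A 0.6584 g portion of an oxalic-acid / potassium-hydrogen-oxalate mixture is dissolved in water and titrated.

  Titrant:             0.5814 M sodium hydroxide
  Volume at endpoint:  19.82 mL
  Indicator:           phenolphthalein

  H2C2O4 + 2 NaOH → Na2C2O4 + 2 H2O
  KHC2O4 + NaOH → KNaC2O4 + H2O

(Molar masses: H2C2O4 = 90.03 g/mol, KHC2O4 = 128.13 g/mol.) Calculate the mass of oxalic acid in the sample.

0.4431 g

n(NaOH) = 0.01982 × 0.5814 = 0.01152 mol
Let x = n(H2C2O4), y = n(KHC2O4).
Titrant: 2x + 1y = 0.01152;  mass: 90.03x + 128.13y = 0.6584
Solving, x = 4.921 × 10^-3 mol, y = 1.681 × 10^-3 mol
mass of H2C2O4 = 4.921 × 10^-3 × 90.03 = 0.4431 g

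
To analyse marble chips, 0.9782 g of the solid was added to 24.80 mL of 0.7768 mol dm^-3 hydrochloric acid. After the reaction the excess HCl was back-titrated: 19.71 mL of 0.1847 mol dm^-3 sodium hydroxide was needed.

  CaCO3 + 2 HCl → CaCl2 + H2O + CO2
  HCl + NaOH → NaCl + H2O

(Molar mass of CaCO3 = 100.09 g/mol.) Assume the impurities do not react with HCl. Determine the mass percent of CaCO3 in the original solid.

79.93 %

n(HCl) added = 0.02480 × 0.7768 = 0.01926 mol
n(NaOH) used in back-titration = 0.01971 × 0.1847 = 3.640 × 10^-3 mol
n(HCl) left over = 3.640 × 10^-3 mol (1:1 ratio)
n(HCl) consumed by analyte = 0.01926 − 3.640 × 10^-3 = 0.01562 mol
From the 1:2 ratio, n(CaCO3) = 1/2 × 0.01562 = 7.812 × 10^-3 mol
mass of CaCO3 = 7.812 × 10^-3 × 100.09 = 0.7819 g
% CaCO3 = 0.7819 / 0.9782 × 100 = 79.93 %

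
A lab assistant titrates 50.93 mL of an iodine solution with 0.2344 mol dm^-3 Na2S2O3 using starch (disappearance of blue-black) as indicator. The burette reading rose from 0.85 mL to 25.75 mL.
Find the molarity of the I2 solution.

0.05730 mol/L

I2 + 2 S2O3^2- → 2 I^- + S4O6^2-
n(Na2S2O3) = 0.02490 L × 0.2344 mol/L = 5.837 × 10^-3 mol
From the 1:2 mole ratio, n(I2) = 1/2 × 5.837 × 10^-3 = 2.918 × 10^-3 mol
[I2] = 2.918 × 10^-3 mol / 0.05093 L = 0.05730 mol/L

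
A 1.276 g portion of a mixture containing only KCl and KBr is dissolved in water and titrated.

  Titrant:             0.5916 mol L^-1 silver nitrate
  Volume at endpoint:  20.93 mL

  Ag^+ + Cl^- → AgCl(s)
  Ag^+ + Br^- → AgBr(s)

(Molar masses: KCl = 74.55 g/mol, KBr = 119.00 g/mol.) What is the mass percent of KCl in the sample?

n(AgNO3) = 0.02093 × 0.5916 = 0.01238 mol
Let x = n(KCl), y = n(KBr).
Titrant: 1x + 1y = 0.01238;  mass: 74.55x + 119.00y = 1.276
Solving, x = 4.443 × 10^-3 mol, y = 7.939 × 10^-3 mol
mass of KCl = 4.443 × 10^-3 × 74.55 = 0.3312 g
% KCl = 0.3312 / 1.276 × 100 = 25.96 %

25.96 %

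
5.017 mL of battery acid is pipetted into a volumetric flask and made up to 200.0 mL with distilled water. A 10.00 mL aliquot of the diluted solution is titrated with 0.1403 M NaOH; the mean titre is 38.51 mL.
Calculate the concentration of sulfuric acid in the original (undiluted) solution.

H2SO4 + 2 NaOH → Na2SO4 + 2 H2O
n(NaOH) = 0.03851 × 0.1403 = 5.403 × 10^-3 mol
From the 1:2 ratio, n(H2SO4) in the aliquot = 1/2 × 5.403 × 10^-3 = 2.701 × 10^-3 mol
[H2SO4]_dilute = 2.701 × 10^-3 / 0.01000 = 0.2701 mol/L
Dilution factor = 200.0 / 5.017 = 39.86
[H2SO4]_stock = 0.2701 × 39.86 = 10.77 mol/L

10.77 M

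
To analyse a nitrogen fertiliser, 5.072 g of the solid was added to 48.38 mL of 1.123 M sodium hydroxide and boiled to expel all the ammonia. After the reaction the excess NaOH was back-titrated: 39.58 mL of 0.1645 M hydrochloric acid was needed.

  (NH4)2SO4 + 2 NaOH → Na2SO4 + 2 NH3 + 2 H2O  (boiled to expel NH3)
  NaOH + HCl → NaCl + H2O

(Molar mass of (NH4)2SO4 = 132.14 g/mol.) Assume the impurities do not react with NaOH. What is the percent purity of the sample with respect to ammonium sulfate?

n(NaOH) added = 0.04838 × 1.123 = 0.05433 mol
n(HCl) used in back-titration = 0.03958 × 0.1645 = 6.511 × 10^-3 mol
n(NaOH) left over = 6.511 × 10^-3 mol (1:1 ratio)
n(NaOH) consumed by analyte = 0.05433 − 6.511 × 10^-3 = 0.04782 mol
From the 1:2 ratio, n((NH4)2SO4) = 1/2 × 0.04782 = 0.02391 mol
mass of (NH4)2SO4 = 0.02391 × 132.14 = 3.159 g
% (NH4)2SO4 = 3.159 / 5.072 × 100 = 62.29 %

62.29 %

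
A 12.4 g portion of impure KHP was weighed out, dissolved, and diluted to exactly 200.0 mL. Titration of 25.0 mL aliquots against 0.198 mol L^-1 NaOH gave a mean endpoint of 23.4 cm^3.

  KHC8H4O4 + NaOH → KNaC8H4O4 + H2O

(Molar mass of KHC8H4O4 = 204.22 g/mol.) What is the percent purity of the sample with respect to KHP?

n(NaOH) per titration = 0.0234 × 0.198 = 4.63 × 10^-3 mol
n(KHC8H4O4) in each aliquot = 4.63 × 10^-3 mol (1:1 ratio)
n(KHC8H4O4) in the whole flask = 4.63 × 10^-3 × 200.0/25.0 = 0.0371 mol
mass of KHC8H4O4 = 0.0371 × 204.22 = 7.57 g
% KHC8H4O4 = 7.57 / 12.4 × 100 = 61.0 %

61.0 %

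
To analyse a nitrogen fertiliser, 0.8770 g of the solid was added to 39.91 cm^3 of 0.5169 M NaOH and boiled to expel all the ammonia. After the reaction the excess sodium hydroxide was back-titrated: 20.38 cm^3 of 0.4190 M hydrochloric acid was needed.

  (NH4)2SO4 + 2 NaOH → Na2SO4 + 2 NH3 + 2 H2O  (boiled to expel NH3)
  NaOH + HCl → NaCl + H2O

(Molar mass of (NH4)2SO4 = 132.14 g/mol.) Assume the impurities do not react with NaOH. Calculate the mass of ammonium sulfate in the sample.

n(NaOH) added = 0.03991 × 0.5169 = 0.02063 mol
n(HCl) used in back-titration = 0.02038 × 0.4190 = 8.539 × 10^-3 mol
n(NaOH) left over = 8.539 × 10^-3 mol (1:1 ratio)
n(NaOH) consumed by analyte = 0.02063 − 8.539 × 10^-3 = 0.01209 mol
From the 1:2 ratio, n((NH4)2SO4) = 1/2 × 0.01209 = 6.045 × 10^-3 mol
mass of (NH4)2SO4 = 6.045 × 10^-3 × 132.14 = 0.7988 g

0.7988 g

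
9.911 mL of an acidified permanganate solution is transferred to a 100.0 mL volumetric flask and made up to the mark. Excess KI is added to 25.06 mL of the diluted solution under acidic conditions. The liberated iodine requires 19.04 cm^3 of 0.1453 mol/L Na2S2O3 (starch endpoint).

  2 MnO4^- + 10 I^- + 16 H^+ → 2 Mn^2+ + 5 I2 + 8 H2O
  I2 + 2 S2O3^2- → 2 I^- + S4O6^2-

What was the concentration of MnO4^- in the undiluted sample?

n(S2O3^2-) = 0.01904 × 0.1453 = 2.767 × 10^-3 mol
n(I2) = n(S2O3^2-)/2 = 1.383 × 10^-3 mol
From the 2:5 ratio, n(MnO4^-) in the aliquot = 2/5 × 1.383 × 10^-3 = 5.533 × 10^-4 mol
[MnO4^-]_dilute = 5.533 × 10^-4 / 0.02506 = 0.02208 mol/L
[MnO4^-]_original = 0.02208 × 100.0/9.911 = 0.2228 mol/L

0.2228 mol/L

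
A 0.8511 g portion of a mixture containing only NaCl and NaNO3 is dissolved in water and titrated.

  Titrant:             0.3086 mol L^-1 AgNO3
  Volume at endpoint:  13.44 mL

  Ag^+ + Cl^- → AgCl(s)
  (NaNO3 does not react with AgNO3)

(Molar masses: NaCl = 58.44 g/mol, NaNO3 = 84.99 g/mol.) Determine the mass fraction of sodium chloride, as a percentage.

28.48 %

n(AgNO3) = 0.01344 × 0.3086 = 4.148 × 10^-3 mol
Let x = n(NaCl), y = n(NaNO3).
Titrant: 1x = 4.148 × 10^-3;  mass: 58.44x + 84.99y = 0.8511
Solving, x = 4.148 × 10^-3 mol, y = 7.162 × 10^-3 mol
mass of NaCl = 4.148 × 10^-3 × 58.44 = 0.2424 g
% NaCl = 0.2424 / 0.8511 × 100 = 28.48 %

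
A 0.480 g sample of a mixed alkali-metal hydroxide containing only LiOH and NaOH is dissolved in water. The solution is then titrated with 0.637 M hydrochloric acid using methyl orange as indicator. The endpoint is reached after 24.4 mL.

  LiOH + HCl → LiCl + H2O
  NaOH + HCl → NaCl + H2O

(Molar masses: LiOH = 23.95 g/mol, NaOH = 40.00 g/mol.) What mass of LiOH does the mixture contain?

0.211 g

n(HCl) = 0.0244 × 0.637 = 0.0155 mol
Let x = n(LiOH), y = n(NaOH).
Titrant: 1x + 1y = 0.0155;  mass: 23.95x + 40.00y = 0.480
Solving, x = 8.83 × 10^-3 mol, y = 6.71 × 10^-3 mol
mass of LiOH = 8.83 × 10^-3 × 23.95 = 0.211 g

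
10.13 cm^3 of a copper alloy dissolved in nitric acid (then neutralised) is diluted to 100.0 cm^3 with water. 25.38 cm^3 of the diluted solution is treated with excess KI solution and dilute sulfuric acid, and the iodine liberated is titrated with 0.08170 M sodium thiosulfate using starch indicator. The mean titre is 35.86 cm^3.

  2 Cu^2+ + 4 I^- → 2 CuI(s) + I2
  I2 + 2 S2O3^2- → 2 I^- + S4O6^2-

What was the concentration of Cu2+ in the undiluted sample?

n(S2O3^2-) = 0.03586 × 0.08170 = 2.930 × 10^-3 mol
n(I2) = n(S2O3^2-)/2 = 1.465 × 10^-3 mol
From the 2:1 ratio, n(Cu2+) in the aliquot = 2/1 × 1.465 × 10^-3 = 2.930 × 10^-3 mol
[Cu2+]_dilute = 2.930 × 10^-3 / 0.02538 = 0.1154 mol/L
[Cu2+]_original = 0.1154 × 100.0/10.13 = 1.140 mol/L

1.140 M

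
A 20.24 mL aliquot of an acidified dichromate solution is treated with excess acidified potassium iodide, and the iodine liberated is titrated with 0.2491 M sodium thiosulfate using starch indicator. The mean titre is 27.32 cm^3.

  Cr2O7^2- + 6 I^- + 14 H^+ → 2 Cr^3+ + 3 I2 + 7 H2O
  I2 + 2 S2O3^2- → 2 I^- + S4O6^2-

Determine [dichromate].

0.05604 M

n(S2O3^2-) = 0.02732 × 0.2491 = 6.805 × 10^-3 mol
n(I2) = n(S2O3^2-)/2 = 3.403 × 10^-3 mol
From the 1:3 ratio, n(Cr2O7^2-) in the aliquot = 1/3 × 3.403 × 10^-3 = 1.134 × 10^-3 mol
[Cr2O7^2-] = 1.134 × 10^-3 / 0.02024 = 0.05604 mol/L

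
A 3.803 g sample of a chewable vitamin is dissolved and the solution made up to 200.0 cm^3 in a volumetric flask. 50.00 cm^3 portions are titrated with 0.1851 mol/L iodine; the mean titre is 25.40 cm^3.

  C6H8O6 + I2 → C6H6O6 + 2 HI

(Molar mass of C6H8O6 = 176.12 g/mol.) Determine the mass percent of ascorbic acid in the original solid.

87.09 %

n(I2) per titration = 0.02540 × 0.1851 = 4.702 × 10^-3 mol
n(C6H8O6) in each aliquot = 4.702 × 10^-3 mol (1:1 ratio)
n(C6H8O6) in the whole flask = 4.702 × 10^-3 × 200.0/50.00 = 0.01881 mol
mass of C6H8O6 = 0.01881 × 176.12 = 3.312 g
% C6H8O6 = 3.312 / 3.803 × 100 = 87.09 %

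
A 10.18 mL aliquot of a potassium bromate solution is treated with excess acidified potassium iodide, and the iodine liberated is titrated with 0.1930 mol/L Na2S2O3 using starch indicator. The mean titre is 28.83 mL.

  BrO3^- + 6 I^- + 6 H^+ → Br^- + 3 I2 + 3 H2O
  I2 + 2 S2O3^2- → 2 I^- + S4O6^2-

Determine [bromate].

n(S2O3^2-) = 0.02883 × 0.1930 = 5.564 × 10^-3 mol
n(I2) = n(S2O3^2-)/2 = 2.782 × 10^-3 mol
From the 1:3 ratio, n(BrO3^-) in the aliquot = 1/3 × 2.782 × 10^-3 = 9.274 × 10^-4 mol
[BrO3^-] = 9.274 × 10^-4 / 0.01018 = 0.09110 mol/L

0.09110 mol/L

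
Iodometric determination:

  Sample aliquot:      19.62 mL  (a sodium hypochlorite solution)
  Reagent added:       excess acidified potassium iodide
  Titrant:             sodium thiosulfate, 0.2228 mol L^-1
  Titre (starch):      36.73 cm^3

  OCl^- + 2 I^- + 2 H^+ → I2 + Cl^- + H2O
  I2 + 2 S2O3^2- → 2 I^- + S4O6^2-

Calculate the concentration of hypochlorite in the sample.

0.2085 mol/L

n(S2O3^2-) = 0.03673 × 0.2228 = 8.183 × 10^-3 mol
n(I2) = n(S2O3^2-)/2 = 4.092 × 10^-3 mol
n(OCl^-) in the aliquot = 4.092 × 10^-3 mol (1:1 ratio)
[OCl^-] = 4.092 × 10^-3 / 0.01962 = 0.2085 mol/L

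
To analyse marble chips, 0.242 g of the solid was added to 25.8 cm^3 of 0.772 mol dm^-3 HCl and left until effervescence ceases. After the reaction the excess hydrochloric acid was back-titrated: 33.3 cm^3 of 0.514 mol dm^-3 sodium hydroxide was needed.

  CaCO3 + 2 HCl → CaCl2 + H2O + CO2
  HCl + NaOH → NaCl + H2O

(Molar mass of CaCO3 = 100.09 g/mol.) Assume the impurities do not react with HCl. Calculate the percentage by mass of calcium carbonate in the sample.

57.9 %

n(HCl) added = 0.0258 × 0.772 = 0.0199 mol
n(NaOH) used in back-titration = 0.0333 × 0.514 = 0.0171 mol
n(HCl) left over = 0.0171 mol (1:1 ratio)
n(HCl) consumed by analyte = 0.0199 − 0.0171 = 2.80 × 10^-3 mol
From the 1:2 ratio, n(CaCO3) = 1/2 × 2.80 × 10^-3 = 1.40 × 10^-3 mol
mass of CaCO3 = 1.40 × 10^-3 × 100.09 = 0.140 g
% CaCO3 = 0.140 / 0.242 × 100 = 57.9 %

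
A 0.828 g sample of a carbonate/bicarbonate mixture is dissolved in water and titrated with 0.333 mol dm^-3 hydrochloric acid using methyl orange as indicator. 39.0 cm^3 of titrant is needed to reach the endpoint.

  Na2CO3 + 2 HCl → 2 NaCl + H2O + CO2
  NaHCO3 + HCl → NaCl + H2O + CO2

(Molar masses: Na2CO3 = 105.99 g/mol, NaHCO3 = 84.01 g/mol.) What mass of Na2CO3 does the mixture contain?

0.449 g

n(HCl) = 0.0390 × 0.333 = 0.0130 mol
Let x = n(Na2CO3), y = n(NaHCO3).
Titrant: 2x + 1y = 0.0130;  mass: 105.99x + 84.01y = 0.828
Solving, x = 4.24 × 10^-3 mol, y = 4.51 × 10^-3 mol
mass of Na2CO3 = 4.24 × 10^-3 × 105.99 = 0.449 g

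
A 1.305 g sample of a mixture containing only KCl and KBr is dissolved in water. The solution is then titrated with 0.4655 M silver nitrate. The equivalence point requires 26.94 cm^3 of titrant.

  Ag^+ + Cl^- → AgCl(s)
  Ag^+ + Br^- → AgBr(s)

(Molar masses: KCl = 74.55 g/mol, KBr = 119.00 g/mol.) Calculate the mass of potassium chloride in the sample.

n(AgNO3) = 0.02694 × 0.4655 = 0.01254 mol
Let x = n(KCl), y = n(KBr).
Titrant: 1x + 1y = 0.01254;  mass: 74.55x + 119.00y = 1.305
Solving, x = 4.214 × 10^-3 mol, y = 8.326 × 10^-3 mol
mass of KCl = 4.214 × 10^-3 × 74.55 = 0.3142 g

0.3142 g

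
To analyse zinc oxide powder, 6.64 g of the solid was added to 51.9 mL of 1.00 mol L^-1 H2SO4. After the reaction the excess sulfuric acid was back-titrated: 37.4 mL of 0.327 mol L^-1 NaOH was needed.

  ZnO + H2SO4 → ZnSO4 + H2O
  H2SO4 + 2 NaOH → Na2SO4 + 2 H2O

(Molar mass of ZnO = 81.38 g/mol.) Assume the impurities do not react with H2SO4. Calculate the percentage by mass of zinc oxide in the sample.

n(H2SO4) added = 0.0519 × 1.00 = 0.0519 mol
n(NaOH) used in back-titration = 0.0374 × 0.327 = 0.0122 mol
From the 1:2 ratio, n(H2SO4) left over = 1/2 × 0.0122 = 6.11 × 10^-3 mol
n(H2SO4) consumed by analyte = 0.0519 − 6.11 × 10^-3 = 0.0458 mol
n(ZnO) = 0.0458 mol (1:1 ratio)
mass of ZnO = 0.0458 × 81.38 = 3.73 g
% ZnO = 3.73 / 6.64 × 100 = 56.1 %

56.1 %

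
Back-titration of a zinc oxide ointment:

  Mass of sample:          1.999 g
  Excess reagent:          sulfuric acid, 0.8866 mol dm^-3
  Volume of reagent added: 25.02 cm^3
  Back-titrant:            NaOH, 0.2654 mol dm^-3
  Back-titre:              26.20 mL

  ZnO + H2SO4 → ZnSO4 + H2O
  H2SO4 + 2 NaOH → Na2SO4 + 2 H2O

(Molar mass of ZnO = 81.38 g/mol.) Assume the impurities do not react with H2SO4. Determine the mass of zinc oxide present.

n(H2SO4) added = 0.02502 × 0.8866 = 0.02218 mol
n(NaOH) used in back-titration = 0.02620 × 0.2654 = 6.953 × 10^-3 mol
From the 1:2 ratio, n(H2SO4) left over = 1/2 × 6.953 × 10^-3 = 3.477 × 10^-3 mol
n(H2SO4) consumed by analyte = 0.02218 − 3.477 × 10^-3 = 0.01871 mol
n(ZnO) = 0.01871 mol (1:1 ratio)
mass of ZnO = 0.01871 × 81.38 = 1.522 g

1.522 g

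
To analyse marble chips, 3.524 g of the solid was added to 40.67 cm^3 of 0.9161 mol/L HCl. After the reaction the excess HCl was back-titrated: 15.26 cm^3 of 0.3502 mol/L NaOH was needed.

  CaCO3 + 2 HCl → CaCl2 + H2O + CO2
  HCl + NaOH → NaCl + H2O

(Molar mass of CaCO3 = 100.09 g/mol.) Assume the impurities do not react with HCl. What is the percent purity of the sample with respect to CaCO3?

45.32 %

n(HCl) added = 0.04067 × 0.9161 = 0.03726 mol
n(NaOH) used in back-titration = 0.01526 × 0.3502 = 5.344 × 10^-3 mol
n(HCl) left over = 5.344 × 10^-3 mol (1:1 ratio)
n(HCl) consumed by analyte = 0.03726 − 5.344 × 10^-3 = 0.03191 mol
From the 1:2 ratio, n(CaCO3) = 1/2 × 0.03191 = 0.01596 mol
mass of CaCO3 = 0.01596 × 100.09 = 1.597 g
% CaCO3 = 1.597 / 3.524 × 100 = 45.32 %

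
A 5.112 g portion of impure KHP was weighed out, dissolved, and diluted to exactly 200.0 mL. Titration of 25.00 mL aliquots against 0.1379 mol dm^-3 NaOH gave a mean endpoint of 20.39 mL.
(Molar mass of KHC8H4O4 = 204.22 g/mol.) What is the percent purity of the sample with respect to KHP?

89.86 %

KHC8H4O4 + NaOH → KNaC8H4O4 + H2O
n(NaOH) per titration = 0.02039 × 0.1379 = 2.812 × 10^-3 mol
n(KHC8H4O4) in each aliquot = 2.812 × 10^-3 mol (1:1 ratio)
n(KHC8H4O4) in the whole flask = 2.812 × 10^-3 × 200.0/25.00 = 0.02249 mol
mass of KHC8H4O4 = 0.02249 × 204.22 = 4.594 g
% KHC8H4O4 = 4.594 / 5.112 × 100 = 89.86 %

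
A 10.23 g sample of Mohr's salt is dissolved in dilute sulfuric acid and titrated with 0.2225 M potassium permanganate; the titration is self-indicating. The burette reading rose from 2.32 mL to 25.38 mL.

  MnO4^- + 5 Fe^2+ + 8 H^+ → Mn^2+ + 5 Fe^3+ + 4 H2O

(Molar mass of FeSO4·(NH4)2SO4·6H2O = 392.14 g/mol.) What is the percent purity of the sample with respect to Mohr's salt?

n(KMnO4) = 0.02306 L × 0.2225 mol/L = 5.131 × 10^-3 mol
From the 5:1 ratio, n(FeSO4·(NH4)2SO4·6H2O) = 5/1 × 5.131 × 10^-3 = 0.02565 mol
mass of FeSO4·(NH4)2SO4·6H2O = 0.02565 × 392.14 g/mol = 10.06 g
% FeSO4·(NH4)2SO4·6H2O = 10.06 / 10.23 × 100 = 98.34 %

98.34 %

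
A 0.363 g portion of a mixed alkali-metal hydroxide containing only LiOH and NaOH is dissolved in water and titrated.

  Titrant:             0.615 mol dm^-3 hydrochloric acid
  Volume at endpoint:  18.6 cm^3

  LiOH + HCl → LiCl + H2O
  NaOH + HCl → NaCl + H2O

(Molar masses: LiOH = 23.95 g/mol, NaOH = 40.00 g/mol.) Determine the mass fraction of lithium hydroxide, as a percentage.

n(HCl) = 0.0186 × 0.615 = 0.0114 mol
Let x = n(LiOH), y = n(NaOH).
Titrant: 1x + 1y = 0.0114;  mass: 23.95x + 40.00y = 0.363
Solving, x = 5.89 × 10^-3 mol, y = 5.55 × 10^-3 mol
mass of LiOH = 5.89 × 10^-3 × 23.95 = 0.141 g
% LiOH = 0.141 / 0.363 × 100 = 38.9 %

38.9 %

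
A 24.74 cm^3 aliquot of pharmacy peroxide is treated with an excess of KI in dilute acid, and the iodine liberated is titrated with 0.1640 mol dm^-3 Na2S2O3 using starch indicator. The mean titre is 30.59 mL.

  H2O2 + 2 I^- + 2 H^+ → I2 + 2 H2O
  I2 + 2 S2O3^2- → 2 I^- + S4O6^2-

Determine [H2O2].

0.1014 mol/L

n(S2O3^2-) = 0.03059 × 0.1640 = 5.017 × 10^-3 mol
n(I2) = n(S2O3^2-)/2 = 2.508 × 10^-3 mol
n(H2O2) in the aliquot = 2.508 × 10^-3 mol (1:1 ratio)
[H2O2] = 2.508 × 10^-3 / 0.02474 = 0.1014 mol/L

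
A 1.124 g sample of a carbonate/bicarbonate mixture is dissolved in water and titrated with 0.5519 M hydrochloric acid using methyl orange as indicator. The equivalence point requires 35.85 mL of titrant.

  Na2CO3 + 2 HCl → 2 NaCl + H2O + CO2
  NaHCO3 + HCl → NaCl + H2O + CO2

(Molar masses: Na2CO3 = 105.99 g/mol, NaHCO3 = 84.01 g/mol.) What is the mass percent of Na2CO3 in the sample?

n(HCl) = 0.03585 × 0.5519 = 0.01979 mol
Let x = n(Na2CO3), y = n(NaHCO3).
Titrant: 2x + 1y = 0.01979;  mass: 105.99x + 84.01y = 1.124
Solving, x = 8.676 × 10^-3 mol, y = 2.433 × 10^-3 mol
mass of Na2CO3 = 8.676 × 10^-3 × 105.99 = 0.9196 g
% Na2CO3 = 0.9196 / 1.124 × 100 = 81.81 %

81.81 %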